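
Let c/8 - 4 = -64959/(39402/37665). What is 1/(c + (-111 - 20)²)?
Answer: -2189/1049778183 ≈ -2.0852e-6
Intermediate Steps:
c = -1087343612/2189 (c = 32 + 8*(-64959/(39402/37665)) = 32 + 8*(-64959/(39402*(1/37665))) = 32 + 8*(-64959/4378/4185) = 32 + 8*(-64959*4185/4378) = 32 + 8*(-271853415/4378) = 32 - 1087413660/2189 = -1087343612/2189 ≈ -4.9673e+5)
1/(c + (-111 - 20)²) = 1/(-1087343612/2189 + (-111 - 20)²) = 1/(-1087343612/2189 + (-131)²) = 1/(-1087343612/2189 + 17161) = 1/(-1049778183/2189) = -2189/1049778183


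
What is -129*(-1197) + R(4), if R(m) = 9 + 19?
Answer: 154441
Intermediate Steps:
R(m) = 28
-129*(-1197) + R(4) = -129*(-1197) + 28 = 154413 + 28 = 154441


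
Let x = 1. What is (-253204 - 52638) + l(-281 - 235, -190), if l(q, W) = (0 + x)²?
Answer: -305841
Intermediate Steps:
l(q, W) = 1 (l(q, W) = (0 + 1)² = 1² = 1)
(-253204 - 52638) + l(-281 - 235, -190) = (-253204 - 52638) + 1 = -305842 + 1 = -305841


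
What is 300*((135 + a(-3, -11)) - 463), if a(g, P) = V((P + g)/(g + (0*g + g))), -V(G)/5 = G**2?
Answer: -319700/3 ≈ -1.0657e+5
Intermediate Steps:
V(G) = -5*G**2
a(g, P) = -5*(P + g)**2/(4*g**2) (a(g, P) = -5*(P + g)**2/(g + (0*g + g))**2 = -5*(P + g)**2/(g + (0 + g))**2 = -5*(P + g)**2/(g + g)**2 = -5*(P + g)**2/(4*g**2))
300*((135 + a(-3, -11)) - 463) = 300*((135 - 5/4*(-11 - 3)**2/(-3)**2) - 463) = 300*((135 - 5/4*1/9*(-14)**2) - 463) = 300*((135 - 5/4*1/9*196) - 463) = 300*((135 - 245/9) - 463) = 300*(970/9 - 463) = 300*(-3197/9) = -319700/3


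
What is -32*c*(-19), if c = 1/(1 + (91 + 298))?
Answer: 304/195 ≈ 1.5590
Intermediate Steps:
c = 1/390 (c = 1/(1 + 389) = 1/390 ≈ 0.0025641)
-32*c*(-19) = -16*(-19)/195 = -32*(-19/390) = 304/195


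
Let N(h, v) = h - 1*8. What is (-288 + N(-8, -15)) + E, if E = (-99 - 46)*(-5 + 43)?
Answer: -5814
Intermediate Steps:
E = -5510 (E = -145*38 = -5510)
N(h, v) = -8 + h (N(h, v) = h - 8 = -8 + h)
(-288 + N(-8, -15)) + E = (-288 + (-8 - 8)) - 5510 = (-288 - 16) - 5510 = -304 - 5510 = -5814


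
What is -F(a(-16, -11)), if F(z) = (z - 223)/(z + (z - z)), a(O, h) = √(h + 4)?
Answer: -1 - 223*I*√7/7 ≈ -1.0 - 84.286*I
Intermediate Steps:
a(O, h) = √(4 + h)
F(z) = (-223 + z)/z (F(z) = (-223 + z)/(z + 0) = (-223 + z)/z)
-F(a(-16, -11)) = -(-223 + √(4 - 11))/(√(4 - 11)) = -(-223 + √(-7))/(√(-7)) = -(-223 + I*√7)/(I*√7) = -(-I*√7/7)*(-223 + I*√7) = -(-1)*I*√7*(-223 + I*√7)/7 = I*√7*(-223 + I*√7)/7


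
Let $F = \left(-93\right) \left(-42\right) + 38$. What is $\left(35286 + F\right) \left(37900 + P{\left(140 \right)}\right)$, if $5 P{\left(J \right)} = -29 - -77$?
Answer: $1487193608$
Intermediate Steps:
$P{\left(J \right)} = \frac{48}{5}$ ($P{\left(J \right)} = \frac{-29 - -77}{5} = \frac{-29 + 77}{5} = \frac{1}{5} \cdot 48 = \frac{48}{5}$)
$F = 3944$ ($F = 3906 + 38 = 3944$)
$\left(35286 + F\right) \left(37900 + P{\left(140 \right)}\right) = \left(35286 + 3944\right) \left(37900 + \frac{48}{5}\right) = 39230 \cdot \frac{189548}{5} = 1487193608$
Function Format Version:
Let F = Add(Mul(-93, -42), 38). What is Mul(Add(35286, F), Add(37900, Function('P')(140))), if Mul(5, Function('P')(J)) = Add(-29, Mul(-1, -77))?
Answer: 1487193608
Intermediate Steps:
Function('P')(J) = Rational(48, 5) (Function('P')(J) = Mul(Rational(1, 5), Add(-29, Mul(-1, -77))) = Mul(Rational(1, 5), Add(-29, 77)) = Mul(Rational(1, 5), 48) = Rational(48, 5))
F = 3944 (F = Add(3906, 38) = 3944)
Mul(Add(35286, F), Add(37900, Function('P')(140))) = Mul(Add(35286, 3944), Add(37900, Rational(48, 5))) = Mul(39230, Rational(189548, 5)) = 1487193608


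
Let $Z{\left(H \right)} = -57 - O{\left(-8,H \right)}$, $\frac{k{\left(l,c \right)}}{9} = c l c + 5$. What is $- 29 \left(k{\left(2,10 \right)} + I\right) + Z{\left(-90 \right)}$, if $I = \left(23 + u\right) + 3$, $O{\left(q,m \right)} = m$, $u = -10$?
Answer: $-53936$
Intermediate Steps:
$I = 16$ ($I = \left(23 - 10\right) + 3 = 13 + 3 = 16$)
$k{\left(l,c \right)} = 45 + 9 l c^{2}$ ($k{\left(l,c \right)} = 9 \left(c l c + 5\right) = 9 \left(l c^{2} + 5\right) = 9 \left(5 + l c^{2}\right) = 45 + 9 l c^{2}$)
$Z{\left(H \right)} = -57 - H$
$- 29 \left(k{\left(2,10 \right)} + I\right) + Z{\left(-90 \right)} = - 29 \left(\left(45 + 9 \cdot 2 \cdot 10^{2}\right) + 16\right) - -33 = - 29 \left(\left(45 + 9 \cdot 2 \cdot 100\right) + 16\right) + \left(-57 + 90\right) = - 29 \left(\left(45 + 1800\right) + 16\right) + 33 = - 29 \left(1845 + 16\right) + 33 = \left(-29\right) 1861 + 33 = -53969 + 33 = -53936$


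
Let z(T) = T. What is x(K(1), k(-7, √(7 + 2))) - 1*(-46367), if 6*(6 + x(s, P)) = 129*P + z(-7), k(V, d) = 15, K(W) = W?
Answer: 140047/3 ≈ 46682.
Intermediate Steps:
x(s, P) = -43/6 + 43*P/2 (x(s, P) = -6 + (129*P - 7)/6 = -6 + (-7 + 129*P)/6 = -6 + (-7/6 + 43*P/2) = -43/6 + 43*P/2)
x(K(1), k(-7, √(7 + 2))) - 1*(-46367) = (-43/6 + (43/2)*15) - 1*(-46367) = (-43/6 + 645/2) + 46367 = 946/3 + 46367 = 140047/3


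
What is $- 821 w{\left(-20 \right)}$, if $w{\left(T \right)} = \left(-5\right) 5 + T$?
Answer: $36945$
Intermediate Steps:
$w{\left(T \right)} = -25 + T$
$- 821 w{\left(-20 \right)} = - 821 \left(-25 - 20\right) = \left(-821\right) \left(-45\right) = 36945$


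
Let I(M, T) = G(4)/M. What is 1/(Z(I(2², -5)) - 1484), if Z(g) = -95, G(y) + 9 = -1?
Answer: -1/1579 ≈ -0.00063331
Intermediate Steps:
G(y) = -10 (G(y) = -9 - 1 = -10)
I(M, T) = -10/M
1/(Z(I(2², -5)) - 1484) = 1/(-95 - 1484) = 1/(-1579) = -1/1579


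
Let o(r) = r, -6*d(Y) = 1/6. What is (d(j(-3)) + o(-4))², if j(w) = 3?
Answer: 21025/1296 ≈ 16.223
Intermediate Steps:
d(Y) = -1/36 (d(Y) = -⅙/6 = -⅙*⅙ = -1/36)
(d(j(-3)) + o(-4))² = (-1/36 - 4)² = (-145/36)² = 21025/1296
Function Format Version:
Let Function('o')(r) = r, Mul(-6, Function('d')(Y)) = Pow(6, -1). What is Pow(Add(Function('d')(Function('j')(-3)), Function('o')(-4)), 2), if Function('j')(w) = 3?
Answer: Rational(21025, 1296) ≈ 16.223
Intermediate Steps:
Function('d')(Y) = Rational(-1, 36) (Function('d')(Y) = Mul(Rational(-1, 6), Pow(6, -1)) = Mul(Rational(-1, 6), Rational(1, 6)) = Rational(-1, 36))
Pow(Add(Function('d')(Function('j')(-3)), Function('o')(-4)), 2) = Pow(Add(Rational(-1, 36), -4), 2) = Pow(Rational(-145, 36), 2) = Rational(21025, 1296)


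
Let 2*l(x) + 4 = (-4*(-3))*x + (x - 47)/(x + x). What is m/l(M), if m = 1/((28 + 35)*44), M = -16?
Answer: -16/4302837 ≈ -3.7185e-6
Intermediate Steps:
l(x) = -2 + 6*x + (-47 + x)/(4*x) (l(x) = -2 + ((-4*(-3))*x + (x - 47)/(x + x))/2 = -2 + (12*x + (-47 + x)/((2*x)))/2 = -2 + (12*x + (-47 + x)*(1/(2*x)))/2 = -2 + (12*x + (-47 + x)/(2*x))/2 = -2 + (6*x + (-47 + x)/(4*x)) = -2 + 6*x + (-47 + x)/(4*x))
m = 1/2772 (m = 1/(63*44) = 1/2772 ≈ 0.00036075)
m/l(M) = 1/(2772*(((¼)*(-47 - 16*(-7 + 24*(-16)))/(-16)))) = 1/(2772*(((¼)*(-1/16)*(-47 - 16*(-7 - 384))))) = 1/(2772*(((¼)*(-1/16)*(-47 - 16*(-391))))) = 1/(2772*(((¼)*(-1/16)*(-47 + 6256)))) = 1/(2772*(((¼)*(-1/16)*6209))) = 1/(2772*(-6209/64)) = (1/2772)*(-64/6209) = -16/4302837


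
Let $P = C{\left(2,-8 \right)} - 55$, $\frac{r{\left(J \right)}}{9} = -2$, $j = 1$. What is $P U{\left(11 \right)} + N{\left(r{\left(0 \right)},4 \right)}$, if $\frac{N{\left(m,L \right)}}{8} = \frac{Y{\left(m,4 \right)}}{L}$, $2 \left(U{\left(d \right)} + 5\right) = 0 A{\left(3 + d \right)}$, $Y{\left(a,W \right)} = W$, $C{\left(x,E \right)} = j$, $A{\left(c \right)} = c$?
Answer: $278$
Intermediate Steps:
$C{\left(x,E \right)} = 1$
$r{\left(J \right)} = -18$ ($r{\left(J \right)} = 9 \left(-2\right) = -18$)
$P = -54$ ($P = 1 - 55 = -54$)
$U{\left(d \right)} = -5$ ($U{\left(d \right)} = -5 + \frac{0 \left(3 + d\right)}{2} = -5 + \frac{1}{2} \cdot 0 = -5 + 0 = -5$)
$N{\left(m,L \right)} = \frac{32}{L}$ ($N{\left(m,L \right)} = 8 \frac{4}{L} = \frac{32}{L}$)
$P U{\left(11 \right)} + N{\left(r{\left(0 \right)},4 \right)} = \left(-54\right) \left(-5\right) + \frac{32}{4} = 270 + 32 \cdot \frac{1}{4} = 270 + 8 = 278$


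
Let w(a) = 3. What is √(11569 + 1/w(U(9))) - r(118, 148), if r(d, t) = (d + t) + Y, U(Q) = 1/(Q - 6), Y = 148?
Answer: -414 + 2*√26031/3 ≈ -306.44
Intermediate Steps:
U(Q) = 1/(-6 + Q)
r(d, t) = 148 + d + t (r(d, t) = (d + t) + 148 = 148 + d + t)
√(11569 + 1/w(U(9))) - r(118, 148) = √(11569 + 1/3) - (148 + 118 + 148) = √(11569 + ⅓) - 1*414 = √(34708/3) - 414 = 2*√26031/3 - 414 = -414 + 2*√26031/3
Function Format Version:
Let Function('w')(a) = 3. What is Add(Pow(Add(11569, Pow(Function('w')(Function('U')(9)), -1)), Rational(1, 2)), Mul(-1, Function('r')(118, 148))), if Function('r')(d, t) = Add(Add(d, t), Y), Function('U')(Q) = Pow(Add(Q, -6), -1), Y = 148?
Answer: Add(-414, Mul(Rational(2, 3), Pow(26031, Rational(1, 2)))) ≈ -306.44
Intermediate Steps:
Function('U')(Q) = Pow(Add(-6, Q), -1)
Function('r')(d, t) = Add(148, d, t) (Function('r')(d, t) = Add(Add(d, t), 148) = Add(148, d, t))
Add(Pow(Add(11569, Pow(Function('w')(Function('U')(9)), -1)), Rational(1, 2)), Mul(-1, Function('r')(118, 148))) = Add(Pow(Add(11569, Pow(3, -1)), Rational(1, 2)), Mul(-1, Add(148, 118, 148))) = Add(Pow(Add(11569, Rational(1, 3)), Rational(1, 2)), Mul(-1, 414)) = Add(Pow(Rational(34708, 3), Rational(1, 2)), -414) = Add(Mul(Rational(2, 3), Pow(26031, Rational(1, 2))), -414) = Add(-414, Mul(Rational(2, 3), Pow(26031, Rational(1, 2))))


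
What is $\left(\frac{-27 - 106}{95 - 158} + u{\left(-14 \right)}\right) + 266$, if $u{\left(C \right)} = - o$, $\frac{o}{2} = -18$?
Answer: $\frac{2737}{9} \approx 304.11$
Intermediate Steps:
$o = -36$ ($o = 2 \left(-18\right) = -36$)
$u{\left(C \right)} = 36$ ($u{\left(C \right)} = \left(-1\right) \left(-36\right) = 36$)
$\left(\frac{-27 - 106}{95 - 158} + u{\left(-14 \right)}\right) + 266 = \left(\frac{-27 - 106}{95 - 158} + 36\right) + 266 = \left(- \frac{133}{-63} + 36\right) + 266 = \left(\left(-133\right) \left(- \frac{1}{63}\right) + 36\right) + 266 = \left(\frac{19}{9} + 36\right) + 266 = \frac{343}{9} + 266 = \frac{2737}{9}$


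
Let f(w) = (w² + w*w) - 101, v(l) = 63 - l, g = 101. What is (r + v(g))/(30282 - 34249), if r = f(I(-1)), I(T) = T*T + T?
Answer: 139/3967 ≈ 0.035039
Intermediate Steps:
I(T) = T + T² (I(T) = T² + T = T + T²)
f(w) = -101 + 2*w² (f(w) = (w² + w²) - 101 = 2*w² - 101 = -101 + 2*w²)
r = -101 (r = -101 + 2*(-(1 - 1))² = -101 + 2*(-1*0)² = -101 + 2*0² = -101 + 2*0 = -101 + 0 = -101)
(r + v(g))/(30282 - 34249) = (-101 + (63 - 1*101))/(30282 - 34249) = (-101 + (63 - 101))/(-3967) = (-101 - 38)*(-1/3967) = -139*(-1/3967) = 139/3967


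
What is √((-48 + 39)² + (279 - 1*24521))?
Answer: I*√24161 ≈ 155.44*I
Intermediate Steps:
√((-48 + 39)² + (279 - 1*24521)) = √((-9)² + (279 - 24521)) = √(81 - 24242) = √(-24161) = I*√24161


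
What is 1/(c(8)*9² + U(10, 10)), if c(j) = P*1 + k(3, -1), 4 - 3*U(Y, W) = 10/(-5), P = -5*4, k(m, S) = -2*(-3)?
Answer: -1/1132 ≈ -0.00088339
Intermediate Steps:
k(m, S) = 6
P = -20
U(Y, W) = 2 (U(Y, W) = 4/3 - 10/(3*(-5)) = 4/3 - 10*(-1)/(3*5) = 4/3 - ⅓*(-2) = 4/3 + ⅔ = 2)
c(j) = -14 (c(j) = -20*1 + 6 = -20 + 6 = -14)
1/(c(8)*9² + U(10, 10)) = 1/(-14*9² + 2) = 1/(-14*81 + 2) = 1/(-1134 + 2) = 1/(-1132) = -1/1132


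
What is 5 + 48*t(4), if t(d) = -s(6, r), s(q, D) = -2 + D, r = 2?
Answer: 5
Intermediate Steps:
t(d) = 0 (t(d) = -(-2 + 2) = -1*0 = 0)
5 + 48*t(4) = 5 + 48*0 = 5 + 0 = 5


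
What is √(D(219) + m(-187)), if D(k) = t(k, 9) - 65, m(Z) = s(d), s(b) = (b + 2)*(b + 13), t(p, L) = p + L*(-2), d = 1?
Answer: √178 ≈ 13.342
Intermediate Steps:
t(p, L) = p - 2*L
s(b) = (2 + b)*(13 + b)
m(Z) = 42 (m(Z) = 26 + 1² + 15*1 = 26 + 1 + 15 = 42)
D(k) = -83 + k (D(k) = (k - 2*9) - 65 = (k - 18) - 65 = (-18 + k) - 65 = -83 + k)
√(D(219) + m(-187)) = √((-83 + 219) + 42) = √(136 + 42) = √178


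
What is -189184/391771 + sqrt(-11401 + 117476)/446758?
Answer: -189184/391771 + 5*sqrt(4243)/446758 ≈ -0.48217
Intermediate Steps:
-189184/391771 + sqrt(-11401 + 117476)/446758 = -189184*1/391771 + sqrt(106075)*(1/446758) = -189184/391771 + (5*sqrt(4243))*(1/446758) = -189184/391771 + 5*sqrt(4243)/446758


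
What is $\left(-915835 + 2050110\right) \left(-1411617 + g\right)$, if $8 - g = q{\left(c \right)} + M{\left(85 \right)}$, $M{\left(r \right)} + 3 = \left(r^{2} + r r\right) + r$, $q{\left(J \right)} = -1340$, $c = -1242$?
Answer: $-1616116154275$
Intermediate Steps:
$M{\left(r \right)} = -3 + r + 2 r^{2}$ ($M{\left(r \right)} = -3 + \left(\left(r^{2} + r r\right) + r\right) = -3 + \left(\left(r^{2} + r^{2}\right) + r\right) = -3 + \left(2 r^{2} + r\right) = -3 + \left(r + 2 r^{2}\right) = -3 + r + 2 r^{2}$)
$g = -13184$ ($g = 8 - \left(-1340 + \left(-3 + 85 + 2 \cdot 85^{2}\right)\right) = 8 - \left(-1340 + \left(-3 + 85 + 2 \cdot 7225\right)\right) = 8 - \left(-1340 + \left(-3 + 85 + 14450\right)\right) = 8 - \left(-1340 + 14532\right) = 8 - 13192 = -13184$)
$\left(-915835 + 2050110\right) \left(-1411617 + g\right) = \left(-915835 + 2050110\right) \left(-1411617 - 13184\right) = 1134275 \left(-1424801\right) = -1616116154275$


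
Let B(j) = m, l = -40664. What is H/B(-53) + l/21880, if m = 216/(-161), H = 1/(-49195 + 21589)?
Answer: -30308960033/16308520560 ≈ -1.8585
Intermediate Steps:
H = -1/27606 (H = 1/(-27606) = -1/27606 ≈ -3.6224e-5)
m = -216/161 (m = 216*(-1/161) = -216/161 ≈ -1.3416)
B(j) = -216/161
H/B(-53) + l/21880 = -1/(27606*(-216/161)) - 40664/21880 = -1/27606*(-161/216) - 40664*1/21880 = 161/5962896 - 5083/2735 = -30308960033/16308520560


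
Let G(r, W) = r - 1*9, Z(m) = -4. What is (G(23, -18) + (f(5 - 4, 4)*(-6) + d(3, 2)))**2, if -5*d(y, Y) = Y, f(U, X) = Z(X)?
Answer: 35344/25 ≈ 1413.8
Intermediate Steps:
G(r, W) = -9 + r (G(r, W) = r - 9 = -9 + r)
f(U, X) = -4
d(y, Y) = -Y/5
(G(23, -18) + (f(5 - 4, 4)*(-6) + d(3, 2)))**2 = ((-9 + 23) + (-4*(-6) - 1/5*2))**2 = (14 + (24 - 2/5))**2 = (14 + 118/5)**2 = (188/5)**2 = 35344/25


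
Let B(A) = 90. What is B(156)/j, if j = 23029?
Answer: 90/23029 ≈ 0.0039081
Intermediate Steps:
B(156)/j = 90/23029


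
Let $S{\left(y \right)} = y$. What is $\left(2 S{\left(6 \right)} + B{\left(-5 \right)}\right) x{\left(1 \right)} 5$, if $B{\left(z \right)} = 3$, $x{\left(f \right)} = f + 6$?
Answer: $525$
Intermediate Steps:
$x{\left(f \right)} = 6 + f$
$\left(2 S{\left(6 \right)} + B{\left(-5 \right)}\right) x{\left(1 \right)} 5 = \left(2 \cdot 6 + 3\right) \left(6 + 1\right) 5 = \left(12 + 3\right) 7 \cdot 5 = 15 \cdot 7 \cdot 5 = 105 \cdot 5 = 525$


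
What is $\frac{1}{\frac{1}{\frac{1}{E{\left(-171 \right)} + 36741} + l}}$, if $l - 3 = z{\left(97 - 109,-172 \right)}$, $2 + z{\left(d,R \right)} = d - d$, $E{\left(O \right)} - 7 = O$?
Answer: $\frac{36578}{36577} \approx 1.0$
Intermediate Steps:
$E{\left(O \right)} = 7 + O$
$z{\left(d,R \right)} = -2$ ($z{\left(d,R \right)} = -2 + \left(d - d\right) = -2 + 0 = -2$)
$l = 1$ ($l = 3 - 2 = 1$)
$\frac{1}{\frac{1}{\frac{1}{E{\left(-171 \right)} + 36741} + l}} = \frac{1}{\frac{1}{\frac{1}{\left(7 - 171\right) + 36741} + 1}} = \frac{1}{\frac{1}{\frac{1}{-164 + 36741} + 1}} = \frac{1}{\frac{1}{\frac{1}{36577} + 1}} = \frac{1}{\frac{1}{\frac{36578}{36577}}} = \frac{1}{\frac{36577}{36578}} = \frac{36578}{36577}$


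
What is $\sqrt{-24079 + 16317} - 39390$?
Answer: $-39390 + i \sqrt{7762} \approx -39390.0 + 88.102 i$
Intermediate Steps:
$\sqrt{-24079 + 16317} - 39390 = \sqrt{-7762} - 39390 = i \sqrt{7762} - 39390 = -39390 + i \sqrt{7762}$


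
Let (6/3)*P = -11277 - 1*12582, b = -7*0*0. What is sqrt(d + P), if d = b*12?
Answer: 3*I*sqrt(5302)/2 ≈ 109.22*I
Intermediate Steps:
b = 0 (b = 0*0 = 0)
P = -23859/2 (P = (-11277 - 1*12582)/2 = (-11277 - 12582)/2 = (1/2)*(-23859) = -23859/2 ≈ -11930.)
d = 0 (d = 0*12 = 0)
sqrt(d + P) = sqrt(0 - 23859/2) = sqrt(-23859/2) = 3*I*sqrt(5302)/2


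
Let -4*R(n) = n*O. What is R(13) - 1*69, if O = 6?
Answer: -177/2 ≈ -88.500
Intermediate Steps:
R(n) = -3*n/2 (R(n) = -n*6/4 = -3*n/2)
R(13) - 1*69 = -3/2*13 - 1*69 = -39/2 - 69 = -177/2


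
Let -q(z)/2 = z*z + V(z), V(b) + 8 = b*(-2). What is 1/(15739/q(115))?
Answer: -25974/15739 ≈ -1.6503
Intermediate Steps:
V(b) = -8 - 2*b (V(b) = -8 + b*(-2) = -8 - 2*b)
q(z) = 16 - 2*z**2 + 4*z (q(z) = -2*(z*z + (-8 - 2*z)) = -2*(z**2 + (-8 - 2*z)) = -2*(-8 + z**2 - 2*z) = 16 - 2*z**2 + 4*z)
1/(15739/q(115)) = 1/(15739/(16 - 2*115**2 + 4*115)) = 1/(15739/(16 - 2*13225 + 460)) = 1/(15739/(16 - 26450 + 460)) = 1/(15739/(-25974)) = 1/(15739*(-1/25974)) = 1/(-15739/25974) = -25974/15739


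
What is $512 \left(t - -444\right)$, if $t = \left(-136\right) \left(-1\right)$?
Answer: $296960$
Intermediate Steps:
$t = 136$
$512 \left(t - -444\right) = 512 \left(136 - -444\right) = 512 \left(136 + 444\right) = 512 \cdot 580 = 296960$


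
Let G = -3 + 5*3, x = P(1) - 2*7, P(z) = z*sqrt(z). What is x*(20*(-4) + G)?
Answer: 884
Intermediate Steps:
P(z) = z**(3/2)
x = -13 (x = 1**(3/2) - 2*7 = 1 - 14 = -13)
G = 12 (G = -3 + 15 = 12)
x*(20*(-4) + G) = -13*(20*(-4) + 12) = -13*(-80 + 12) = -13*(-68) = 884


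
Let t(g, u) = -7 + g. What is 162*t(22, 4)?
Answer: 2430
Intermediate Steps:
162*t(22, 4) = 162*(-7 + 22) = 162*15 = 2430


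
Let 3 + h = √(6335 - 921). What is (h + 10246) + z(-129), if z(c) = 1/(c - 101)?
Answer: 2355889/230 + √5414 ≈ 10317.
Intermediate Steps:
z(c) = 1/(-101 + c)
h = -3 + √5414 (h = -3 + √(6335 - 921) = -3 + √5414 ≈ 70.580)
(h + 10246) + z(-129) = ((-3 + √5414) + 10246) + 1/(-101 - 129) = (10243 + √5414) + 1/(-230) = (10243 + √5414) - 1/230 = 2355889/230 + √5414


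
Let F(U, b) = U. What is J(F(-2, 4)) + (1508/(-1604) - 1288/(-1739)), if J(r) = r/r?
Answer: 558224/697339 ≈ 0.80051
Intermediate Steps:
J(r) = 1
J(F(-2, 4)) + (1508/(-1604) - 1288/(-1739)) = 1 + (1508/(-1604) - 1288/(-1739)) = 1 + (1508*(-1/1604) - 1288*(-1/1739)) = 1 + (-377/401 + 1288/1739) = 1 - 139115/697339 = 558224/697339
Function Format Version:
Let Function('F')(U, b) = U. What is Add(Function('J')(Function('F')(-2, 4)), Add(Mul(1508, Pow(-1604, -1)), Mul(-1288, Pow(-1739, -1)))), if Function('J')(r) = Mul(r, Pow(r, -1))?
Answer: Rational(558224, 697339) ≈ 0.80051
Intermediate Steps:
Function('J')(r) = 1
Add(Function('J')(Function('F')(-2, 4)), Add(Mul(1508, Pow(-1604, -1)), Mul(-1288, Pow(-1739, -1)))) = Add(1, Add(Mul(1508, Pow(-1604, -1)), Mul(-1288, Pow(-1739, -1)))) = Add(1, Add(Mul(1508, Rational(-1, 1604)), Mul(-1288, Rational(-1, 1739)))) = Add(1, Add(Rational(-377, 401), Rational(1288, 1739))) = Add(1, Rational(-139115, 697339)) = Rational(558224, 697339)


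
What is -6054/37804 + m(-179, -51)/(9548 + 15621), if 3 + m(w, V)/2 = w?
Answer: -83066891/475744438 ≈ -0.17460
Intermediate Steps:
m(w, V) = -6 + 2*w
-6054/37804 + m(-179, -51)/(9548 + 15621) = -6054/37804 + (-6 + 2*(-179))/(9548 + 15621) = -6054*1/37804 + (-6 - 358)/25169 = -3027/18902 - 364*1/25169 = -3027/18902 - 364/25169 = -83066891/475744438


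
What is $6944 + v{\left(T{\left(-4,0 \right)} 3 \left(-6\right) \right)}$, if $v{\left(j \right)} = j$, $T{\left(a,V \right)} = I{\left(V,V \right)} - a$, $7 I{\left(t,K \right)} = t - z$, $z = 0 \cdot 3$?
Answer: $6872$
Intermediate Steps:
$z = 0$
$I{\left(t,K \right)} = \frac{t}{7}$ ($I{\left(t,K \right)} = \frac{t - 0}{7} = \frac{t + 0}{7} = \frac{t}{7}$)
$T{\left(a,V \right)} = - a + \frac{V}{7}$ ($T{\left(a,V \right)} = \frac{V}{7} - a = - a + \frac{V}{7}$)
$6944 + v{\left(T{\left(-4,0 \right)} 3 \left(-6\right) \right)} = 6944 + \left(\left(-1\right) \left(-4\right) + \frac{1}{7} \cdot 0\right) 3 \left(-6\right) = 6944 + \left(4 + 0\right) 3 \left(-6\right) = 6944 + 4 \cdot 3 \left(-6\right) = 6944 + 12 \left(-6\right) = 6944 - 72 = 6872$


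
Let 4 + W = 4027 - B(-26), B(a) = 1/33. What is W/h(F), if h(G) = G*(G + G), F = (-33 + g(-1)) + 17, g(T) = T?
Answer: 66379/9537 ≈ 6.9602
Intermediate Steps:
F = -17 (F = (-33 - 1) + 17 = -34 + 17 = -17)
B(a) = 1/33 (B(a) = 1*(1/33) = 1/33)
W = 132758/33 (W = -4 + (4027 - 1*1/33) = -4 + (4027 - 1/33) = -4 + 132890/33 = 132758/33 ≈ 4023.0)
h(G) = 2*G² (h(G) = G*(2*G) = 2*G²)
W/h(F) = 132758/(33*((2*(-17)²))) = 132758/(33*((2*289))) = (132758/33)/578 = (132758/33)*(1/578) = 66379/9537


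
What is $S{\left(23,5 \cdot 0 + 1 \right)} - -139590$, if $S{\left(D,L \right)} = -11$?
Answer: $139579$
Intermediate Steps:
$S{\left(23,5 \cdot 0 + 1 \right)} - -139590 = -11 - -139590 = -11 + 139590 = 139579$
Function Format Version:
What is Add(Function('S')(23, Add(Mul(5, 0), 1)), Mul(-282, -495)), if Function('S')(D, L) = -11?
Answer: 139579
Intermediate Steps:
Add(Function('S')(23, Add(Mul(5, 0), 1)), Mul(-282, -495)) = Add(-11, Mul(-282, -495)) = Add(-11, 139590) = 139579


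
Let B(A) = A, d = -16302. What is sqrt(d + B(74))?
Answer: 2*I*sqrt(4057) ≈ 127.39*I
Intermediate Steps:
sqrt(d + B(74)) = sqrt(-16302 + 74) = sqrt(-16228) = 2*I*sqrt(4057)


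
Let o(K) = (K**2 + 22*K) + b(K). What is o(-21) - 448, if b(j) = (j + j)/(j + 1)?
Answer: -4669/10 ≈ -466.90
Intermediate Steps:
b(j) = 2*j/(1 + j) (b(j) = (2*j)/(1 + j) = 2*j/(1 + j))
o(K) = K**2 + 22*K + 2*K/(1 + K) (o(K) = (K**2 + 22*K) + 2*K/(1 + K) = K**2 + 22*K + 2*K/(1 + K))
o(-21) - 448 = -21*(2 + (1 - 21)*(22 - 21))/(1 - 21) - 448 = -21*(2 - 20*1)/(-20) - 448 = -21*(-1/20)*(2 - 20) - 448 = -21*(-1/20)*(-18) - 448 = -189/10 - 448 = -4669/10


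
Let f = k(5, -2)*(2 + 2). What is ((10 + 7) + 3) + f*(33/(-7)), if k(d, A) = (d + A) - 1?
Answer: -124/7 ≈ -17.714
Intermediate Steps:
k(d, A) = -1 + A + d (k(d, A) = (A + d) - 1 = -1 + A + d)
f = 8 (f = (-1 - 2 + 5)*(2 + 2) = 2*4 = 8)
((10 + 7) + 3) + f*(33/(-7)) = ((10 + 7) + 3) + 8*(33/(-7)) = (17 + 3) + 8*(33*(-⅐)) = 20 + 8*(-33/7) = 20 - 264/7 = -124/7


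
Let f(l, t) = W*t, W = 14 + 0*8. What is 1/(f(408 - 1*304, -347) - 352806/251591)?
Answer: -251591/1222581884 ≈ -0.00020579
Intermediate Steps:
W = 14 (W = 14 + 0 = 14)
f(l, t) = 14*t
1/(f(408 - 1*304, -347) - 352806/251591) = 1/(14*(-347) - 352806/251591) = 1/(-4858 - 352806*1/251591) = 1/(-4858 - 352806/251591) = 1/(-1222581884/251591) = -251591/1222581884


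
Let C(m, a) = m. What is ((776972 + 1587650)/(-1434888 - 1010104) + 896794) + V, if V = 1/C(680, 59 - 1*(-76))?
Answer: 93187701271417/103912160 ≈ 8.9679e+5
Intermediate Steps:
V = 1/680 ≈ 0.0014706
((776972 + 1587650)/(-1434888 - 1010104) + 896794) + V = ((776972 + 1587650)/(-1434888 - 1010104) + 896794) + 1/680 = (2364622/(-2444992) + 896794) + 1/680 = (2364622*(-1/2444992) + 896794) + 1/680 = (-1182311/1222496 + 896794) + 1/680 = 1096325895513/1222496 + 1/680 = 93187701271417/103912160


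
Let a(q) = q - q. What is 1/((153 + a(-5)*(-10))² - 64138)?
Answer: -1/40729 ≈ -2.4553e-5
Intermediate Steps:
a(q) = 0
1/((153 + a(-5)*(-10))² - 64138) = 1/((153 + 0*(-10))² - 64138) = 1/((153 + 0)² - 64138) = 1/(153² - 64138) = 1/(23409 - 64138) = 1/(-40729) = -1/40729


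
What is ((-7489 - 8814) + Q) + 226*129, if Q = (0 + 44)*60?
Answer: 15491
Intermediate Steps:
Q = 2640 (Q = 44*60 = 2640)
((-7489 - 8814) + Q) + 226*129 = ((-7489 - 8814) + 2640) + 226*129 = (-16303 + 2640) + 29154 = -13663 + 29154 = 15491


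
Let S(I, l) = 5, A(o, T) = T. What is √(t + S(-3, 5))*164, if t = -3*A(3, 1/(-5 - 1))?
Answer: 82*√22 ≈ 384.61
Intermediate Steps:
t = ½ (t = -3/(-5 - 1) = -3/(-6) = -3*(-⅙) = ½ ≈ 0.50000)
√(t + S(-3, 5))*164 = √(½ + 5)*164 = √(11/2)*164 = (√22/2)*164 = 82*√22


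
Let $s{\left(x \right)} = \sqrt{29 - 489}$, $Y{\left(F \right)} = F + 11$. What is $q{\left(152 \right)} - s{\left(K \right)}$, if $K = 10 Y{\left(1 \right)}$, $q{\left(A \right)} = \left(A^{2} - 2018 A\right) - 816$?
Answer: $-284448 - 2 i \sqrt{115} \approx -2.8445 \cdot 10^{5} - 21.448 i$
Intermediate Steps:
$Y{\left(F \right)} = 11 + F$
$q{\left(A \right)} = -816 + A^{2} - 2018 A$
$K = 120$ ($K = 10 \left(11 + 1\right) = 10 \cdot 12 = 120$)
$s{\left(x \right)} = 2 i \sqrt{115}$ ($s{\left(x \right)} = \sqrt{-460} = 2 i \sqrt{115}$)
$q{\left(152 \right)} - s{\left(K \right)} = \left(-816 + 152^{2} - 306736\right) - 2 i \sqrt{115} = \left(-816 + 23104 - 306736\right) - 2 i \sqrt{115} = -284448 - 2 i \sqrt{115}$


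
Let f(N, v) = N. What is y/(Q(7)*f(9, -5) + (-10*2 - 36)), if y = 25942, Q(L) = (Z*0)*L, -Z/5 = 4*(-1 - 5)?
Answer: -1853/4 ≈ -463.25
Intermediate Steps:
Z = 120 (Z = -20*(-1 - 5) = -20*(-6) = -5*(-24) = 120)
Q(L) = 0 (Q(L) = (120*0)*L = 0*L = 0)
y/(Q(7)*f(9, -5) + (-10*2 - 36)) = 25942/(0*9 + (-10*2 - 36)) = 25942/(0 + (-20 - 36)) = 25942/(0 - 56) = 25942/(-56) = 25942*(-1/56) = -1853/4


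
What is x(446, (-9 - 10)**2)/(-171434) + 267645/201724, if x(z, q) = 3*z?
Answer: 22806773109/17291176108 ≈ 1.3190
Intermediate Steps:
x(446, (-9 - 10)**2)/(-171434) + 267645/201724 = (3*446)/(-171434) + 267645/201724 = 1338*(-1/171434) + 267645*(1/201724) = -669/85717 + 267645/201724 = 22806773109/17291176108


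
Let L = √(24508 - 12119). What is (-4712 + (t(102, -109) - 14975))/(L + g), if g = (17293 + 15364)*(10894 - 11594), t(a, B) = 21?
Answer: 449562793400/522575027997611 + 19666*√12389/522575027997611 ≈ 0.00086029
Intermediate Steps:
L = √12389 ≈ 111.31
g = -22859900 (g = 32657*(-700) = -22859900)
(-4712 + (t(102, -109) - 14975))/(L + g) = (-4712 + (21 - 14975))/(√12389 - 22859900) = (-4712 - 14954)/(-22859900 + √12389) = -19666/(-22859900 + √12389)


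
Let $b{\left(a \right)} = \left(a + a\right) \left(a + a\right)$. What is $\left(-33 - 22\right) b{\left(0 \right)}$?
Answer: $0$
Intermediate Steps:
$b{\left(a \right)} = 4 a^{2}$ ($b{\left(a \right)} = 2 a 2 a = 4 a^{2}$)
$\left(-33 - 22\right) b{\left(0 \right)} = \left(-33 - 22\right) 4 \cdot 0^{2} = \left(-33 - 22\right) 4 \cdot 0 = \left(-33 - 22\right) 0 = \left(-55\right) 0 = 0$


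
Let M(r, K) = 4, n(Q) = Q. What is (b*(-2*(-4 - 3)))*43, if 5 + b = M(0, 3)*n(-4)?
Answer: -12642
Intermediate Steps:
b = -21 (b = -5 + 4*(-4) = -5 - 16 = -21)
(b*(-2*(-4 - 3)))*43 = -(-42)*(-4 - 3)*43 = -(-42)*(-7)*43 = -21*14*43 = -294*43 = -12642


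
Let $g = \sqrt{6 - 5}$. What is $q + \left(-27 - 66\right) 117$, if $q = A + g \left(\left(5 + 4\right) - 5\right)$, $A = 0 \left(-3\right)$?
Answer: $-10877$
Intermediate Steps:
$g = 1$ ($g = \sqrt{1} = 1$)
$A = 0$
$q = 4$ ($q = 0 + 1 \left(\left(5 + 4\right) - 5\right) = 0 + 1 \left(9 - 5\right) = 0 + 1 \cdot 4 = 0 + 4 = 4$)
$q + \left(-27 - 66\right) 117 = 4 + \left(-27 - 66\right) 117 = 4 - 10881 = -10877$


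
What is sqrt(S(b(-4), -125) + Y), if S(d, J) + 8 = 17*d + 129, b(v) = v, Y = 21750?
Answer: sqrt(21803) ≈ 147.66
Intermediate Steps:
S(d, J) = 121 + 17*d (S(d, J) = -8 + (17*d + 129) = -8 + (129 + 17*d) = 121 + 17*d)
sqrt(S(b(-4), -125) + Y) = sqrt((121 + 17*(-4)) + 21750) = sqrt((121 - 68) + 21750) = sqrt(53 + 21750) = sqrt(21803)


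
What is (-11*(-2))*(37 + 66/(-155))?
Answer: 124718/155 ≈ 804.63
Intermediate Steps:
(-11*(-2))*(37 + 66/(-155)) = 22*(37 + 66*(-1/155)) = 22*(37 - 66/155) = 22*(5669/155) = 124718/155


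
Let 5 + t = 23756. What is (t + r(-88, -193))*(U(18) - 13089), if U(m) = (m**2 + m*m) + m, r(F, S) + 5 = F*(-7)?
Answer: -302649126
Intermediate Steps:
t = 23751 (t = -5 + 23756 = 23751)
r(F, S) = -5 - 7*F (r(F, S) = -5 + F*(-7) = -5 - 7*F)
U(m) = m + 2*m**2 (U(m) = (m**2 + m**2) + m = 2*m**2 + m = m + 2*m**2)
(t + r(-88, -193))*(U(18) - 13089) = (23751 + (-5 - 7*(-88)))*(18*(1 + 2*18) - 13089) = (23751 + (-5 + 616))*(18*(1 + 36) - 13089) = (23751 + 611)*(18*37 - 13089) = 24362*(666 - 13089) = 24362*(-12423) = -302649126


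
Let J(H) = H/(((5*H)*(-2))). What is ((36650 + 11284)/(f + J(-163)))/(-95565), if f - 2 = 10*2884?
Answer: -31956/1837517449 ≈ -1.7391e-5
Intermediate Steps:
f = 28842 (f = 2 + 10*2884 = 2 + 28840 = 28842)
J(H) = -⅒ (J(H) = H/((-10*H)) = H*(-1/(10*H)) = -⅒)
((36650 + 11284)/(f + J(-163)))/(-95565) = ((36650 + 11284)/(28842 - ⅒))/(-95565) = (47934/(288419/10))*(-1/95565) = (47934*(10/288419))*(-1/95565) = (479340/288419)*(-1/95565) = -31956/1837517449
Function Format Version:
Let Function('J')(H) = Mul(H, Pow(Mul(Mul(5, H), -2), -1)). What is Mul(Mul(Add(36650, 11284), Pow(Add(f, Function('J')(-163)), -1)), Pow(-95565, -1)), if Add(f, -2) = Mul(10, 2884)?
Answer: Rational(-31956, 1837517449) ≈ -1.7391e-5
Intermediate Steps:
f = 28842 (f = Add(2, Mul(10, 2884)) = Add(2, 28840) = 28842)
Function('J')(H) = Rational(-1, 10) (Function('J')(H) = Mul(H, Pow(Mul(-10, H), -1)) = Mul(H, Mul(Rational(-1, 10), Pow(H, -1))) = Rational(-1, 10))
Mul(Mul(Add(36650, 11284), Pow(Add(f, Function('J')(-163)), -1)), Pow(-95565, -1)) = Mul(Mul(Add(36650, 11284), Pow(Add(28842, Rational(-1, 10)), -1)), Pow(-95565, -1)) = Mul(Mul(47934, Pow(Rational(288419, 10), -1)), Rational(-1, 95565)) = Mul(Mul(47934, Rational(10, 288419)), Rational(-1, 95565)) = Mul(Rational(479340, 288419), Rational(-1, 95565)) = Rational(-31956, 1837517449)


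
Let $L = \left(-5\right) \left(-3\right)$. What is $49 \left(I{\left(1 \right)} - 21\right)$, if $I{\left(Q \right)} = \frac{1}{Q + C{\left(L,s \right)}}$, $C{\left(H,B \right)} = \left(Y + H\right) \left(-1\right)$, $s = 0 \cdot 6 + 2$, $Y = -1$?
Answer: $- \frac{13426}{13} \approx -1032.8$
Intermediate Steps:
$s = 2$ ($s = 0 + 2 = 2$)
$L = 15$
$C{\left(H,B \right)} = 1 - H$ ($C{\left(H,B \right)} = \left(-1 + H\right) \left(-1\right) = 1 - H$)
$I{\left(Q \right)} = \frac{1}{-14 + Q}$ ($I{\left(Q \right)} = \frac{1}{Q + \left(1 - 15\right)} = \frac{1}{Q - 14} = \frac{1}{-14 + Q}$)
$49 \left(I{\left(1 \right)} - 21\right) = 49 \left(\frac{1}{-14 + 1} - 21\right) = 49 \left(\frac{1}{-13} - 21\right) = 49 \left(- \frac{1}{13} - 21\right) = 49 \left(- \frac{274}{13}\right) = - \frac{13426}{13}$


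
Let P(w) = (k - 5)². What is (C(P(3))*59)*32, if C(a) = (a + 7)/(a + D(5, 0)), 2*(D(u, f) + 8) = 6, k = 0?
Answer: 15104/5 ≈ 3020.8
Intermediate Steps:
D(u, f) = -5 (D(u, f) = -8 + (½)*6 = -8 + 3 = -5)
P(w) = 25 (P(w) = (0 - 5)² = (-5)² = 25)
C(a) = (7 + a)/(-5 + a) (C(a) = (a + 7)/(a - 5) = (7 + a)/(-5 + a))
(C(P(3))*59)*32 = (((7 + 25)/(-5 + 25))*59)*32 = ((32/20)*59)*32 = (((1/20)*32)*59)*32 = ((8/5)*59)*32 = (472/5)*32 = 15104/5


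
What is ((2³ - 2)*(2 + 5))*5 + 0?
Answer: 210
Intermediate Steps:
((2³ - 2)*(2 + 5))*5 + 0 = ((8 - 2)*7)*5 + 0 = (6*7)*5 + 0 = 42*5 + 0 = 210 + 0 = 210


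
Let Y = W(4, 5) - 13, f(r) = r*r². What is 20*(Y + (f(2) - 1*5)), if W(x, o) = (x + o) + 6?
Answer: 100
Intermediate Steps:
f(r) = r³
W(x, o) = 6 + o + x (W(x, o) = (o + x) + 6 = 6 + o + x)
Y = 2 (Y = (6 + 5 + 4) - 13 = 15 - 13 = 2)
20*(Y + (f(2) - 1*5)) = 20*(2 + (2³ - 1*5)) = 20*(2 + (8 - 5)) = 20*(2 + 3) = 20*5 = 100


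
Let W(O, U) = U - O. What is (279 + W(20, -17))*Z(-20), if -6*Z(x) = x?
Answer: 2420/3 ≈ 806.67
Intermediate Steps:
Z(x) = -x/6
(279 + W(20, -17))*Z(-20) = (279 + (-17 - 1*20))*(-⅙*(-20)) = (279 + (-17 - 20))*(10/3) = (279 - 37)*(10/3) = 242*(10/3) = 2420/3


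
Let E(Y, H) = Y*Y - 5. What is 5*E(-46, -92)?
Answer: 10555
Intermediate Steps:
E(Y, H) = -5 + Y² (E(Y, H) = Y² - 5 = -5 + Y²)
5*E(-46, -92) = 5*(-5 + (-46)²) = 5*(-5 + 2116) = 5*2111 = 10555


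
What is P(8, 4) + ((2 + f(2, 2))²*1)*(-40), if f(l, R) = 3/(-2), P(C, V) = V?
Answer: -6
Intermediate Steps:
f(l, R) = -3/2 (f(l, R) = 3*(-½) = -3/2)
P(8, 4) + ((2 + f(2, 2))²*1)*(-40) = 4 + ((2 - 3/2)²*1)*(-40) = 4 + ((½)²*1)*(-40) = 4 + ((¼)*1)*(-40) = 4 + (¼)*(-40) = 4 - 10 = -6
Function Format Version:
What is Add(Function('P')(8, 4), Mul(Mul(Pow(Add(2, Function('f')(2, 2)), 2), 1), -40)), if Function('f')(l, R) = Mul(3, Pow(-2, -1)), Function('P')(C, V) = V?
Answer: -6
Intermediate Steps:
Function('f')(l, R) = Rational(-3, 2) (Function('f')(l, R) = Mul(3, Rational(-1, 2)) = Rational(-3, 2))
Add(Function('P')(8, 4), Mul(Mul(Pow(Add(2, Function('f')(2, 2)), 2), 1), -40)) = Add(4, Mul(Mul(Pow(Add(2, Rational(-3, 2)), 2), 1), -40)) = Add(4, Mul(Mul(Pow(Rational(1, 2), 2), 1), -40)) = Add(4, Mul(Mul(Rational(1, 4), 1), -40)) = Add(4, Mul(Rational(1, 4), -40)) = Add(4, -10) = -6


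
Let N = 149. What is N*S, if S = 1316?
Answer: 196084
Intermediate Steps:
N*S = 149*1316 = 196084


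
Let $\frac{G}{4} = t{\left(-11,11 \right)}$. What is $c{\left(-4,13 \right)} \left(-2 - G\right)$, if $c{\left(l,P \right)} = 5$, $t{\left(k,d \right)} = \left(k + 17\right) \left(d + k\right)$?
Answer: $-10$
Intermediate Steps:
$t{\left(k,d \right)} = \left(17 + k\right) \left(d + k\right)$
$G = 0$ ($G = 4 \left(\left(-11\right)^{2} + 17 \cdot 11 + 17 \left(-11\right) + 11 \left(-11\right)\right) = 4 \left(121 + 187 - 187 - 121\right) = 4 \cdot 0 = 0$)
$c{\left(-4,13 \right)} \left(-2 - G\right) = 5 \left(-2 - 0\right) = 5 \left(-2 + 0\right) = 5 \left(-2\right) = -10$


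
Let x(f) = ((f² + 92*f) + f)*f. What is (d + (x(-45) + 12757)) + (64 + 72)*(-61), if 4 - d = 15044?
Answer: 86621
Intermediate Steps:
d = -15040 (d = 4 - 1*15044 = 4 - 15044 = -15040)
x(f) = f*(f² + 93*f) (x(f) = (f² + 93*f)*f = f*(f² + 93*f))
(d + (x(-45) + 12757)) + (64 + 72)*(-61) = (-15040 + ((-45)²*(93 - 45) + 12757)) + (64 + 72)*(-61) = (-15040 + (2025*48 + 12757)) + 136*(-61) = (-15040 + (97200 + 12757)) - 8296 = (-15040 + 109957) - 8296 = 94917 - 8296 = 86621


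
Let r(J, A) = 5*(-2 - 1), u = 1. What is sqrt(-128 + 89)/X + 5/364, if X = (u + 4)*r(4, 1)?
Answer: 5/364 - I*sqrt(39)/75 ≈ 0.013736 - 0.083267*I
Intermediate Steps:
r(J, A) = -15 (r(J, A) = 5*(-3) = -15)
X = -75 (X = (1 + 4)*(-15) = 5*(-15) = -75)
sqrt(-128 + 89)/X + 5/364 = sqrt(-128 + 89)/(-75) + 5/364 = sqrt(-39)*(-1/75) + 5*(1/364) = (I*sqrt(39))*(-1/75) + 5/364 = -I*sqrt(39)/75 + 5/364 = 5/364 - I*sqrt(39)/75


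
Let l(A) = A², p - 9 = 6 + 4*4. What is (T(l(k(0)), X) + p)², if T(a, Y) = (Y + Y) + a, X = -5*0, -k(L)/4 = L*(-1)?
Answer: 961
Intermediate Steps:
k(L) = 4*L (k(L) = -4*L*(-1) = -(-4)*L = 4*L)
p = 31 (p = 9 + (6 + 4*4) = 9 + (6 + 16) = 9 + 22 = 31)
X = 0
T(a, Y) = a + 2*Y (T(a, Y) = 2*Y + a = a + 2*Y)
(T(l(k(0)), X) + p)² = (((4*0)² + 2*0) + 31)² = ((0² + 0) + 31)² = ((0 + 0) + 31)² = (0 + 31)² = 31² = 961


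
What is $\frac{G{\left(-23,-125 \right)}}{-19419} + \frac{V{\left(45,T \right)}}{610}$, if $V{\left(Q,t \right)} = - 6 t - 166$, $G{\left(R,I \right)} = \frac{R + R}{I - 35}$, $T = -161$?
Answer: $\frac{124280197}{94764720} \approx 1.3115$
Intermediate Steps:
$G{\left(R,I \right)} = \frac{2 R}{-35 + I}$
$V{\left(Q,t \right)} = -166 - 6 t$
$\frac{G{\left(-23,-125 \right)}}{-19419} + \frac{V{\left(45,T \right)}}{610} = \frac{2 \left(-23\right) \frac{1}{-35 - 125}}{-19419} + \frac{-166 - -966}{610} = 2 \left(-23\right) \frac{1}{-160} \left(- \frac{1}{19419}\right) + \left(-166 + 966\right) \frac{1}{610} = 2 \left(-23\right) \left(- \frac{1}{160}\right) \left(- \frac{1}{19419}\right) + 800 \cdot \frac{1}{610} = \frac{23}{80} \left(- \frac{1}{19419}\right) + \frac{80}{61} = - \frac{23}{1553520} + \frac{80}{61} = \frac{124280197}{94764720}$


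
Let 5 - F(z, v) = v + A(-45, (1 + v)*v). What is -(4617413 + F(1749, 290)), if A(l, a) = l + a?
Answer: -4532783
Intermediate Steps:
A(l, a) = a + l
F(z, v) = 50 - v - v*(1 + v) (F(z, v) = 5 - (v + ((1 + v)*v - 45)) = 5 - (v + (v*(1 + v) - 45)) = 5 - (v + (-45 + v*(1 + v))) = 5 - (-45 + v + v*(1 + v)) = 5 + (45 - v - v*(1 + v)) = 50 - v - v*(1 + v))
-(4617413 + F(1749, 290)) = -(4617413 + (50 - 1*290 - 1*290*(1 + 290))) = -(4617413 + (50 - 290 - 1*290*291)) = -(4617413 + (50 - 290 - 84390)) = -(4617413 - 84630) = -1*4532783 = -4532783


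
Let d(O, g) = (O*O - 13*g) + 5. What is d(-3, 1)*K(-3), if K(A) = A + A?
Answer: -6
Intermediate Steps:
d(O, g) = 5 + O² - 13*g (d(O, g) = (O² - 13*g) + 5 = 5 + O² - 13*g)
K(A) = 2*A
d(-3, 1)*K(-3) = (5 + (-3)² - 13*1)*(2*(-3)) = (5 + 9 - 13)*(-6) = 1*(-6) = -6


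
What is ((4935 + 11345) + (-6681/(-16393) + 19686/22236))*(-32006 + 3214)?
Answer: -837617339456692/1786837 ≈ -4.6877e+8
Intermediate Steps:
((4935 + 11345) + (-6681/(-16393) + 19686/22236))*(-32006 + 3214) = (16280 + (-6681*(-1/16393) + 19686*(1/22236)))*(-28792) = (16280 + (6681/16393 + 193/218))*(-28792) = (16280 + 4620307/3573674)*(-28792) = (58184033027/3573674)*(-28792) = -837617339456692/1786837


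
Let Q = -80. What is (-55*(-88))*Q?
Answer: -387200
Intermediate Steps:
(-55*(-88))*Q = -55*(-88)*(-80) = 4840*(-80) = -387200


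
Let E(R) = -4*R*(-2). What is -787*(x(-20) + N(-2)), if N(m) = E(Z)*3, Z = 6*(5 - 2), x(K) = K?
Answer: -324244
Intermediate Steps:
Z = 18 (Z = 6*3 = 18)
E(R) = 8*R
N(m) = 432 (N(m) = (8*18)*3 = 144*3 = 432)
-787*(x(-20) + N(-2)) = -787*(-20 + 432) = -787*412 = -324244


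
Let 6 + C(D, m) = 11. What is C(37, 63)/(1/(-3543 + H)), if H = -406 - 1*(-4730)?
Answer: 3905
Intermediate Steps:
C(D, m) = 5 (C(D, m) = -6 + 11 = 5)
H = 4324 (H = -406 + 4730 = 4324)
C(37, 63)/(1/(-3543 + H)) = 5/(1/(-3543 + 4324)) = 5/(1/781) = 5*781 = 3905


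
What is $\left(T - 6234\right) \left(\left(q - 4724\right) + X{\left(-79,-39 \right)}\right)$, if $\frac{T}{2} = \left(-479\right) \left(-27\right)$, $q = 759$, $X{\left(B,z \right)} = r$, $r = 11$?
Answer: $-77624928$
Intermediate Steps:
$X{\left(B,z \right)} = 11$
$T = 25866$ ($T = 2 \left(\left(-479\right) \left(-27\right)\right) = 2 \cdot 12933 = 25866$)
$\left(T - 6234\right) \left(\left(q - 4724\right) + X{\left(-79,-39 \right)}\right) = \left(25866 - 6234\right) \left(\left(759 - 4724\right) + 11\right) = 19632 \left(-3965 + 11\right) = 19632 \left(-3954\right) = -77624928$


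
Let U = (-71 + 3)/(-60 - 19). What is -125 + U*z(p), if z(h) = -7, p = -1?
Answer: -10351/79 ≈ -131.03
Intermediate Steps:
U = 68/79 (U = -68/(-79) = -68*(-1/79) = 68/79 ≈ 0.86076)
-125 + U*z(p) = -125 + (68/79)*(-7) = -125 - 476/79 = -10351/79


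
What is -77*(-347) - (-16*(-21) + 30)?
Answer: 26353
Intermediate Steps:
-77*(-347) - (-16*(-21) + 30) = -1*(-26719) - (336 + 30) = 26719 - 1*366 = 26719 - 366 = 26353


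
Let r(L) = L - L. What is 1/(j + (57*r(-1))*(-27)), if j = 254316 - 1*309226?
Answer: -1/54910 ≈ -1.8212e-5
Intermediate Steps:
r(L) = 0
j = -54910 (j = 254316 - 309226 = -54910)
1/(j + (57*r(-1))*(-27)) = 1/(-54910 + (57*0)*(-27)) = 1/(-54910 + 0*(-27)) = 1/(-54910 + 0) = 1/(-54910) = -1/54910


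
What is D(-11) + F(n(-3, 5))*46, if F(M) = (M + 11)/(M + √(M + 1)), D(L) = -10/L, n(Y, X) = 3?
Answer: 7134/55 ≈ 129.71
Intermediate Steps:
F(M) = (11 + M)/(M + √(1 + M))
D(-11) + F(n(-3, 5))*46 = -10/(-11) + ((11 + 3)/(3 + √(1 + 3)))*46 = -10*(-1/11) + (14/(3 + √4))*46 = 10/11 + (14/(3 + 2))*46 = 10/11 + (14/5)*46 = 10/11 + 644/5 = 7134/55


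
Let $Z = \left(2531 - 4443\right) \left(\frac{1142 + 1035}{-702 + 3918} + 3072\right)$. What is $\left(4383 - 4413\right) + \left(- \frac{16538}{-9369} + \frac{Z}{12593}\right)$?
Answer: $- \frac{7822080578197}{15809831478} \approx -494.76$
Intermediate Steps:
$Z = - \frac{2361733231}{402}$ ($Z = - 1912 \left(\frac{2177}{3216} + 3072\right) = \left(-1912\right) \frac{9881729}{3216} = - \frac{2361733231}{402} \approx -5.875 \cdot 10^{6}$)
$\left(4383 - 4413\right) + \left(- \frac{16538}{-9369} + \frac{Z}{12593}\right) = \left(4383 - 4413\right) - \left(- \frac{16538}{9369} + \frac{2361733231}{5062386}\right) = -30 - \frac{7347785633857}{15809831478} = - \frac{7822080578197}{15809831478}$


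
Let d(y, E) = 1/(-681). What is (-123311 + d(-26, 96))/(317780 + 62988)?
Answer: -10496849/32412876 ≈ -0.32385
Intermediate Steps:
d(y, E) = -1/681
(-123311 + d(-26, 96))/(317780 + 62988) = (-123311 - 1/681)/(317780 + 62988) = -83974792/681/380768 = -83974792/681*1/380768 = -10496849/32412876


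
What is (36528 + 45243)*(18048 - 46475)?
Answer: -2324504217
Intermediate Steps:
(36528 + 45243)*(18048 - 46475) = 81771*(-28427) = -2324504217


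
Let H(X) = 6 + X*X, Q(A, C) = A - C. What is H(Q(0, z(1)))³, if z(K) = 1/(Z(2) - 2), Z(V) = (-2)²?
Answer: 15625/64 ≈ 244.14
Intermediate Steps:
Z(V) = 4
z(K) = ½ (z(K) = 1/(4 - 2) = 1/2 = ½)
H(X) = 6 + X²
H(Q(0, z(1)))³ = (6 + (0 - 1*½)²)³ = (6 + (0 - ½)²)³ = (6 + (-½)²)³ = (6 + ¼)³ = (25/4)³ = 15625/64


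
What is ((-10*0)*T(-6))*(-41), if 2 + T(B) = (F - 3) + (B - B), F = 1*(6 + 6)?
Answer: 0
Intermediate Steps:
F = 12 (F = 1*12 = 12)
T(B) = 7 (T(B) = -2 + ((12 - 3) + (B - B)) = -2 + (9 + 0) = -2 + 9 = 7)
((-10*0)*T(-6))*(-41) = (-10*0*7)*(-41) = (0*7)*(-41) = 0*(-41) = 0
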